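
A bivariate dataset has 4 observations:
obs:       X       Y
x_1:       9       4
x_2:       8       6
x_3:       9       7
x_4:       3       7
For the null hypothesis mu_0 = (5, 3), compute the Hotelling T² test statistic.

Step 1 — sample mean vector:
  mean(X) = (9 + 8 + 9 + 3) / 4 = 29/4 = 7.25
  mean(Y) = (4 + 6 + 7 + 7) / 4 = 24/4 = 6
  x̄ = (7.25, 6),  deviation x̄ - mu_0 = (7.25, 6) - (5, 3) = (2.25, 3).

Step 2 — sample covariance matrix, S[i,j] = (1/(n-1)) · Σ_k (x_{k,i} - mean_i) · (x_{k,j} - mean_j), divisor n-1 = 3:
  S[X,X] = ((1.75)·(1.75) + (0.75)·(0.75) + (1.75)·(1.75) + (-4.25)·(-4.25)) / 3 = 24.75/3 = 8.25
  S[X,Y] = ((1.75)·(-2) + (0.75)·(0) + (1.75)·(1) + (-4.25)·(1)) / 3 = -6/3 = -2
  S[Y,Y] = ((-2)·(-2) + (0)·(0) + (1)·(1) + (1)·(1)) / 3 = 6/3 = 2
  S = [[8.25, -2],
 [-2, 2]].

Step 3 — invert S. det(S) = 8.25·2 - (-2)² = 12.5.
  S^{-1} = (1/det) · [[d, -b], [-b, a]] = [[0.16, 0.16],
 [0.16, 0.66]].

Step 4 — quadratic form (x̄ - mu_0)^T · S^{-1} · (x̄ - mu_0):
  S^{-1} · (x̄ - mu_0) = (0.84, 2.34),
  (x̄ - mu_0)^T · [...] = (2.25)·(0.84) + (3)·(2.34) = 8.91.

Step 5 — scale by n: T² = 4 · 8.91 = 35.64.

T² ≈ 35.64


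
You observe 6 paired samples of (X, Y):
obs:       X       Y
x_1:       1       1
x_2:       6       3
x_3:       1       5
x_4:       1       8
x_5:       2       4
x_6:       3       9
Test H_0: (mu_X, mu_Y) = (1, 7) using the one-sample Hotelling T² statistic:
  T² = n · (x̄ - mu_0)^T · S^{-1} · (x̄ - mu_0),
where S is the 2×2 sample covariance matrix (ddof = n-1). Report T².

Step 1 — sample mean vector:
  mean(X) = (1 + 6 + 1 + 1 + 2 + 3) / 6 = 14/6 = 2.3333
  mean(Y) = (1 + 3 + 5 + 8 + 4 + 9) / 6 = 30/6 = 5
  x̄ = (2.3333, 5),  deviation x̄ - mu_0 = (2.3333, 5) - (1, 7) = (1.3333, -2).

Step 2 — sample covariance matrix, S[i,j] = (1/(n-1)) · Σ_k (x_{k,i} - mean_i) · (x_{k,j} - mean_j), divisor n-1 = 5:
  S[X,X] = ((-1.3333)·(-1.3333) + (3.6667)·(3.6667) + (-1.3333)·(-1.3333) + (-1.3333)·(-1.3333) + (-0.3333)·(-0.3333) + (0.6667)·(0.6667)) / 5 = 19.3333/5 = 3.8667
  S[X,Y] = ((-1.3333)·(-4) + (3.6667)·(-2) + (-1.3333)·(0) + (-1.3333)·(3) + (-0.3333)·(-1) + (0.6667)·(4)) / 5 = -3/5 = -0.6
  S[Y,Y] = ((-4)·(-4) + (-2)·(-2) + (0)·(0) + (3)·(3) + (-1)·(-1) + (4)·(4)) / 5 = 46/5 = 9.2
  S = [[3.8667, -0.6],
 [-0.6, 9.2]].

Step 3 — invert S. det(S) = 3.8667·9.2 - (-0.6)² = 35.2133.
  S^{-1} = (1/det) · [[d, -b], [-b, a]] = [[0.2613, 0.017],
 [0.017, 0.1098]].

Step 4 — quadratic form (x̄ - mu_0)^T · S^{-1} · (x̄ - mu_0):
  S^{-1} · (x̄ - mu_0) = (0.3143, -0.1969),
  (x̄ - mu_0)^T · [...] = (1.3333)·(0.3143) + (-2)·(-0.1969) = 0.8128.

Step 5 — scale by n: T² = 6 · 0.8128 = 4.8769.

T² ≈ 4.8769


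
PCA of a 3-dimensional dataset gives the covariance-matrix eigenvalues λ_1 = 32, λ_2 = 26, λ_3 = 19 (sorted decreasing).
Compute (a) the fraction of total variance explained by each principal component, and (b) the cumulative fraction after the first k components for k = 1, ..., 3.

Step 1 — total variance = trace(Sigma) = Σ λ_i = 32 + 26 + 19 = 77.

Step 2 — fraction explained by component i = λ_i / Σ λ:
  PC1: 32/77 = 0.4156
  PC2: 26/77 = 0.3377
  PC3: 19/77 = 0.2468

Step 3 — cumulative fraction after k components = (λ_1 + ... + λ_k) / Σ λ:
  k = 1: 32/77 = 0.4156
  k = 2: (32 + 26)/77 = 58/77 = 0.7532
  k = 3: (32 + 26 + 19)/77 = 77/77 = 1

Summary (fraction, with percent):

explained: PC1 0.4156 (41.56%), PC2 0.3377 (33.77%), PC3 0.2468 (24.68%);  cumulative: 0.4156, 0.7532, 1


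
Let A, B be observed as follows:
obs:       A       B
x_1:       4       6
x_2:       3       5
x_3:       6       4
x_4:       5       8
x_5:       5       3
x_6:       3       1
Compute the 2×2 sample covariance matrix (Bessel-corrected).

Step 1 — column means:
  mean(A) = (4 + 3 + 6 + 5 + 5 + 3) / 6 = 26/6 = 4.3333
  mean(B) = (6 + 5 + 4 + 8 + 3 + 1) / 6 = 27/6 = 4.5

Step 2 — sample covariance S[i,j] = (1/(n-1)) · Σ_k (x_{k,i} - mean_i) · (x_{k,j} - mean_j), with n-1 = 5.
  S[A,A] = ((-0.3333)·(-0.3333) + (-1.3333)·(-1.3333) + (1.6667)·(1.6667) + (0.6667)·(0.6667) + (0.6667)·(0.6667) + (-1.3333)·(-1.3333)) / 5 = 7.3333/5 = 1.4667
  S[A,B] = ((-0.3333)·(1.5) + (-1.3333)·(0.5) + (1.6667)·(-0.5) + (0.6667)·(3.5) + (0.6667)·(-1.5) + (-1.3333)·(-3.5)) / 5 = 4/5 = 0.8
  S[B,B] = ((1.5)·(1.5) + (0.5)·(0.5) + (-0.5)·(-0.5) + (3.5)·(3.5) + (-1.5)·(-1.5) + (-3.5)·(-3.5)) / 5 = 29.5/5 = 5.9

S is symmetric (S[j,i] = S[i,j]). Assembling:

S = [[1.4667, 0.8],
 [0.8, 5.9]]


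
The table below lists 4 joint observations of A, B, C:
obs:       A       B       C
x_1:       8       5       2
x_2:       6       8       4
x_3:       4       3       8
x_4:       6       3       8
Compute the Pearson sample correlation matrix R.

Step 1 — column means:
  mean(A) = (8 + 6 + 4 + 6) / 4 = 24/4 = 6
  mean(B) = (5 + 8 + 3 + 3) / 4 = 19/4 = 4.75
  mean(C) = (2 + 4 + 8 + 8) / 4 = 22/4 = 5.5

Step 2 — sample variances and covariances s[i,j] = (1/(n-1)) · Σ_k (x_{k,i} - mean_i) · (x_{k,j} - mean_j), with n-1 = 3:
  s[A,A] = ((2)·(2) + (0)·(0) + (-2)·(-2) + (0)·(0)) / 3 = 8/3 = 2.6667
  s[A,B] = ((2)·(0.25) + (0)·(3.25) + (-2)·(-1.75) + (0)·(-1.75)) / 3 = 4/3 = 1.3333
  s[A,C] = ((2)·(-3.5) + (0)·(-1.5) + (-2)·(2.5) + (0)·(2.5)) / 3 = -12/3 = -4
  s[B,B] = ((0.25)·(0.25) + (3.25)·(3.25) + (-1.75)·(-1.75) + (-1.75)·(-1.75)) / 3 = 16.75/3 = 5.5833
  s[B,C] = ((0.25)·(-3.5) + (3.25)·(-1.5) + (-1.75)·(2.5) + (-1.75)·(2.5)) / 3 = -14.5/3 = -4.8333
  s[C,C] = ((-3.5)·(-3.5) + (-1.5)·(-1.5) + (2.5)·(2.5) + (2.5)·(2.5)) / 3 = 27/3 = 9
  Sample standard deviations s_i = √(s[i,i]):
  s(A) = √(2.6667) = 1.633
  s(B) = √(5.5833) = 2.3629
  s(C) = √(9) = 3

Step 3 — r_{ij} = s_{ij} / (s_i · s_j):
  r[A,A] = 1 (diagonal).
  r[A,B] = 1.3333 / (1.633 · 2.3629) = 1.3333 / 3.8586 = 0.3455
  r[A,C] = -4 / (1.633 · 3) = -4 / 4.899 = -0.8165
  r[B,B] = 1 (diagonal).
  r[B,C] = -4.8333 / (2.3629 · 3) = -4.8333 / 7.0887 = -0.6818
  r[C,C] = 1 (diagonal).

R is symmetric with unit diagonal. Assembling:

R = [[1, 0.3455, -0.8165],
 [0.3455, 1, -0.6818],
 [-0.8165, -0.6818, 1]]


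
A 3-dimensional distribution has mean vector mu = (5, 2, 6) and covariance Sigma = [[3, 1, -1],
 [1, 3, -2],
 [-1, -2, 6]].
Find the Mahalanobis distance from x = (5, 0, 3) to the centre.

Step 1 — centre the observation: (x - mu) = (0, -2, -3).

Step 2 — invert Sigma (cofactor / det for 3×3, or solve directly):
  Sigma^{-1} = [[0.3784, -0.1081, 0.027],
 [-0.1081, 0.4595, 0.1351],
 [0.027, 0.1351, 0.2162]].

Step 3 — form the quadratic (x - mu)^T · Sigma^{-1} · (x - mu):
  Sigma^{-1} · (x - mu) = (0.1351, -1.3243, -0.9189).
  (x - mu)^T · [Sigma^{-1} · (x - mu)] = (0)·(0.1351) + (-2)·(-1.3243) + (-3)·(-0.9189) = 5.4054.

Step 4 — take square root: d = √(5.4054) ≈ 2.325.

d(x, mu) = √(5.4054) ≈ 2.325


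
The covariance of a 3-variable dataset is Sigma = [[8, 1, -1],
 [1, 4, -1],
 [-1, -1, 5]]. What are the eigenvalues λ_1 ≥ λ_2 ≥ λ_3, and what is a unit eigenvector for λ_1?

Step 1 — characteristic polynomial p(λ) = det(λI - Sigma) = λ³ - tr·λ² + c_1·λ - det, where tr = trace, c_1 = sum of the principal 2×2 minors, det = det(Sigma):
  tr = 8 + 4 + 5 = 17,
  c_1 = (8·4 - (1)²) + (8·5 - (-1)²) + (4·5 - (-1)²) = 31 + 39 + 19 = 89,
  det = 8·(4·5 - (-1)²) - (1)·((1)·5 - (-1)·(-1)) + (-1)·((1)·(-1) - 4·(-1)) = 8·(19) - (1)·(4) + (-1)·(3) = 145.
  So p(λ) = λ³ - 17λ² + 89λ - 145.
Step 2 — look for an integer root (rational root theorem: any rational root is an integer divisor of 145). Testing λ = 5:
  p(5) = 125 - 425 + 445 - 145 = 0  ✓
  Dividing out (λ - 5): p(λ) = (λ - 5)(λ² - 12λ + 29).
Step 3 — remaining eigenvalues from the quadratic λ² - 12λ + 29 = 0:
  Δ = 12² - 4·29 = 144 - 116 = 28,  λ = (12 ± √28)/2 = (12 ± 5.2915)/2 ≈ 8.6458 or 3.3542.
  Sorted: λ_1 = 8.6458,  λ_2 = 5,  λ_3 = 3.3542  (check: sum = 17 = tr ✓).

Step 4 — unit eigenvector for λ_1 ≈ 8.6458: v spans the null space of (Sigma - λ_1 I), whose rows are
  r_1 = (-0.6458, 1, -1),  r_2 = (1, -4.6458, -1),  r_3 = (-1, -1, -3.6458).
  v is orthogonal to every row, so take v ∝ r_1 × r_2 = ((1)·(-1) - (-1)·(-4.6458), (-1)·(1) - (-0.6458)·(-1), (-0.6458)·(-4.6458) - (1)·(1)) ≈ (-5.6458, -1.6458, 2).
  Rescale (multiply by -1 so the first nonzero entry is positive): u = (5.6458, 1.6458, -2).
  ||u|| = √((5.6458)² + (1.6458)² + (-2)²) = √(38.583) ≈ 6.2115,  v_1 = u/||u|| ≈ (0.9089, 0.265, -0.322) (||v_1|| = 1).

λ_1 = 8.6458,  λ_2 = 5,  λ_3 = 3.3542;  v_1 ≈ (0.9089, 0.265, -0.322)


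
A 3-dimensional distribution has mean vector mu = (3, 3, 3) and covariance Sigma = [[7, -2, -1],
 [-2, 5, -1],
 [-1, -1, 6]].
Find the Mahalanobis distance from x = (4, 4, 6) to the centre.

Step 1 — centre the observation: (x - mu) = (1, 1, 3).

Step 2 — invert Sigma (cofactor / det for 3×3, or solve directly):
  Sigma^{-1} = [[0.1706, 0.0765, 0.0412],
 [0.0765, 0.2412, 0.0529],
 [0.0412, 0.0529, 0.1824]].

Step 3 — form the quadratic (x - mu)^T · Sigma^{-1} · (x - mu):
  Sigma^{-1} · (x - mu) = (0.3706, 0.4765, 0.6412).
  (x - mu)^T · [Sigma^{-1} · (x - mu)] = (1)·(0.3706) + (1)·(0.4765) + (3)·(0.6412) = 2.7706.

Step 4 — take square root: d = √(2.7706) ≈ 1.6645.

d(x, mu) = √(2.7706) ≈ 1.6645


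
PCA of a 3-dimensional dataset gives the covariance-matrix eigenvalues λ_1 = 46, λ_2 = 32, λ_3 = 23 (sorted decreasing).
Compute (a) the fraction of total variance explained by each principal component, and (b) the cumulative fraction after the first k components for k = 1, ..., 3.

Step 1 — total variance = trace(Sigma) = Σ λ_i = 46 + 32 + 23 = 101.

Step 2 — fraction explained by component i = λ_i / Σ λ:
  PC1: 46/101 = 0.4554
  PC2: 32/101 = 0.3168
  PC3: 23/101 = 0.2277

Step 3 — cumulative fraction after k components = (λ_1 + ... + λ_k) / Σ λ:
  k = 1: 46/101 = 0.4554
  k = 2: (46 + 32)/101 = 78/101 = 0.7723
  k = 3: (46 + 32 + 23)/101 = 101/101 = 1

Summary (fraction, with percent):

explained: PC1 0.4554 (45.54%), PC2 0.3168 (31.68%), PC3 0.2277 (22.77%);  cumulative: 0.4554, 0.7723, 1


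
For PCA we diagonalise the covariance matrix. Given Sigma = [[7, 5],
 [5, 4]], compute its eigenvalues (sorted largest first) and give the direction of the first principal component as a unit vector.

Step 1 — characteristic polynomial of 2×2 Sigma:
  det(Sigma - λI) = λ² - trace · λ + det = 0.
  trace = 7 + 4 = 11, det = 7·4 - (5)² = 3.
Step 2 — discriminant:
  Δ = trace² - 4·det = 121 - 12 = 109.
Step 3 — eigenvalues:
  λ = (trace ± √Δ)/2 = (11 ± 10.4403)/2,
  λ_1 = 10.7202,  λ_2 = 0.2798.

Step 4 — unit eigenvector for λ_1: solve (Sigma - λ_1 I)v = 0. First row:
  (7 - 10.7202)·v_x + (5)·v_y = 0, i.e. (-3.7202)·v_x + (5)·v_y = 0,
  so v ∝ (b, λ_1 - a) = (5, 3.7202) = u.
  ||u|| = √((5)² + (3.7202)²) = √(38.8395) ≈ 6.2321,
  v_1 = u/||u|| ≈ (0.8023, 0.5969) (||v_1|| = 1).

λ_1 = 10.7202,  λ_2 = 0.2798;  v_1 ≈ (0.8023, 0.5969)


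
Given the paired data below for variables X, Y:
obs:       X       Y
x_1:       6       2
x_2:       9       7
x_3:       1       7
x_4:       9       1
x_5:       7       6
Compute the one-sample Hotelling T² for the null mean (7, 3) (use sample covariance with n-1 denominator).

Step 1 — sample mean vector:
  mean(X) = (6 + 9 + 1 + 9 + 7) / 5 = 32/5 = 6.4
  mean(Y) = (2 + 7 + 7 + 1 + 6) / 5 = 23/5 = 4.6
  x̄ = (6.4, 4.6),  deviation x̄ - mu_0 = (6.4, 4.6) - (7, 3) = (-0.6, 1.6).

Step 2 — sample covariance matrix, S[i,j] = (1/(n-1)) · Σ_k (x_{k,i} - mean_i) · (x_{k,j} - mean_j), divisor n-1 = 4:
  S[X,X] = ((-0.4)·(-0.4) + (2.6)·(2.6) + (-5.4)·(-5.4) + (2.6)·(2.6) + (0.6)·(0.6)) / 4 = 43.2/4 = 10.8
  S[X,Y] = ((-0.4)·(-2.6) + (2.6)·(2.4) + (-5.4)·(2.4) + (2.6)·(-3.6) + (0.6)·(1.4)) / 4 = -14.2/4 = -3.55
  S[Y,Y] = ((-2.6)·(-2.6) + (2.4)·(2.4) + (2.4)·(2.4) + (-3.6)·(-3.6) + (1.4)·(1.4)) / 4 = 33.2/4 = 8.3
  S = [[10.8, -3.55],
 [-3.55, 8.3]].

Step 3 — invert S. det(S) = 10.8·8.3 - (-3.55)² = 77.0375.
  S^{-1} = (1/det) · [[d, -b], [-b, a]] = [[0.1077, 0.0461],
 [0.0461, 0.1402]].

Step 4 — quadratic form (x̄ - mu_0)^T · S^{-1} · (x̄ - mu_0):
  S^{-1} · (x̄ - mu_0) = (0.0091, 0.1967),
  (x̄ - mu_0)^T · [...] = (-0.6)·(0.0091) + (1.6)·(0.1967) = 0.3092.

Step 5 — scale by n: T² = 5 · 0.3092 = 1.546.

T² ≈ 1.546


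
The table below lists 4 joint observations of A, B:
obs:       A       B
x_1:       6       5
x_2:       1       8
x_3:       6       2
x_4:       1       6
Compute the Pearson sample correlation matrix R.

Step 1 — column means:
  mean(A) = (6 + 1 + 6 + 1) / 4 = 14/4 = 3.5
  mean(B) = (5 + 8 + 2 + 6) / 4 = 21/4 = 5.25

Step 2 — sample variances and covariances s[i,j] = (1/(n-1)) · Σ_k (x_{k,i} - mean_i) · (x_{k,j} - mean_j), with n-1 = 3:
  s[A,A] = ((2.5)·(2.5) + (-2.5)·(-2.5) + (2.5)·(2.5) + (-2.5)·(-2.5)) / 3 = 25/3 = 8.3333
  s[A,B] = ((2.5)·(-0.25) + (-2.5)·(2.75) + (2.5)·(-3.25) + (-2.5)·(0.75)) / 3 = -17.5/3 = -5.8333
  s[B,B] = ((-0.25)·(-0.25) + (2.75)·(2.75) + (-3.25)·(-3.25) + (0.75)·(0.75)) / 3 = 18.75/3 = 6.25
  Sample standard deviations s_i = √(s[i,i]):
  s(A) = √(8.3333) = 2.8868
  s(B) = √(6.25) = 2.5

Step 3 — r_{ij} = s_{ij} / (s_i · s_j):
  r[A,A] = 1 (diagonal).
  r[A,B] = -5.8333 / (2.8868 · 2.5) = -5.8333 / 7.2169 = -0.8083
  r[B,B] = 1 (diagonal).

R is symmetric with unit diagonal. Assembling:

R = [[1, -0.8083],
 [-0.8083, 1]]


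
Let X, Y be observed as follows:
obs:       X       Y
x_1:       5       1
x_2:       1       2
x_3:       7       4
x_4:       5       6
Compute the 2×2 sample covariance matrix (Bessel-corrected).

Step 1 — column means:
  mean(X) = (5 + 1 + 7 + 5) / 4 = 18/4 = 4.5
  mean(Y) = (1 + 2 + 4 + 6) / 4 = 13/4 = 3.25

Step 2 — sample covariance S[i,j] = (1/(n-1)) · Σ_k (x_{k,i} - mean_i) · (x_{k,j} - mean_j), with n-1 = 3.
  S[X,X] = ((0.5)·(0.5) + (-3.5)·(-3.5) + (2.5)·(2.5) + (0.5)·(0.5)) / 3 = 19/3 = 6.3333
  S[X,Y] = ((0.5)·(-2.25) + (-3.5)·(-1.25) + (2.5)·(0.75) + (0.5)·(2.75)) / 3 = 6.5/3 = 2.1667
  S[Y,Y] = ((-2.25)·(-2.25) + (-1.25)·(-1.25) + (0.75)·(0.75) + (2.75)·(2.75)) / 3 = 14.75/3 = 4.9167

S is symmetric (S[j,i] = S[i,j]). Assembling:

S = [[6.3333, 2.1667],
 [2.1667, 4.9167]]


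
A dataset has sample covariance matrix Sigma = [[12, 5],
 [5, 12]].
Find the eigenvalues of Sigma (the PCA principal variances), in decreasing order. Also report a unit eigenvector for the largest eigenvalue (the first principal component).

Step 1 — characteristic polynomial of 2×2 Sigma:
  det(Sigma - λI) = λ² - trace · λ + det = 0.
  trace = 12 + 12 = 24, det = 12·12 - (5)² = 119.
Step 2 — discriminant:
  Δ = trace² - 4·det = 576 - 476 = 100.
Step 3 — eigenvalues:
  λ = (trace ± √Δ)/2 = (24 ± 10)/2,
  λ_1 = 17,  λ_2 = 7.

Step 4 — unit eigenvector for λ_1: solve (Sigma - λ_1 I)v = 0. First row:
  (12 - 17)·v_x + (5)·v_y = 0, i.e. (-5)·v_x + (5)·v_y = 0,
  so v ∝ (b, λ_1 - a) = (5, 5) = u.
  ||u|| = √((5)² + (5)²) = √(50) ≈ 7.0711,
  v_1 = u/||u|| ≈ (0.7071, 0.7071) (||v_1|| = 1).

λ_1 = 17,  λ_2 = 7;  v_1 ≈ (0.7071, 0.7071)


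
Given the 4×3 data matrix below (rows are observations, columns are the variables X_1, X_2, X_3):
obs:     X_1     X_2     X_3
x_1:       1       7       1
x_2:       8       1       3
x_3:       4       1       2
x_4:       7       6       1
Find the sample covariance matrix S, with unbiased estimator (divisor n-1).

Step 1 — column means:
  mean(X_1) = (1 + 8 + 4 + 7) / 4 = 20/4 = 5
  mean(X_2) = (7 + 1 + 1 + 6) / 4 = 15/4 = 3.75
  mean(X_3) = (1 + 3 + 2 + 1) / 4 = 7/4 = 1.75

Step 2 — sample covariance S[i,j] = (1/(n-1)) · Σ_k (x_{k,i} - mean_i) · (x_{k,j} - mean_j), with n-1 = 3.
  S[X_1,X_1] = ((-4)·(-4) + (3)·(3) + (-1)·(-1) + (2)·(2)) / 3 = 30/3 = 10
  S[X_1,X_2] = ((-4)·(3.25) + (3)·(-2.75) + (-1)·(-2.75) + (2)·(2.25)) / 3 = -14/3 = -4.6667
  S[X_1,X_3] = ((-4)·(-0.75) + (3)·(1.25) + (-1)·(0.25) + (2)·(-0.75)) / 3 = 5/3 = 1.6667
  S[X_2,X_2] = ((3.25)·(3.25) + (-2.75)·(-2.75) + (-2.75)·(-2.75) + (2.25)·(2.25)) / 3 = 30.75/3 = 10.25
  S[X_2,X_3] = ((3.25)·(-0.75) + (-2.75)·(1.25) + (-2.75)·(0.25) + (2.25)·(-0.75)) / 3 = -8.25/3 = -2.75
  S[X_3,X_3] = ((-0.75)·(-0.75) + (1.25)·(1.25) + (0.25)·(0.25) + (-0.75)·(-0.75)) / 3 = 2.75/3 = 0.9167

S is symmetric (S[j,i] = S[i,j]). Assembling:

S = [[10, -4.6667, 1.6667],
 [-4.6667, 10.25, -2.75],
 [1.6667, -2.75, 0.9167]]


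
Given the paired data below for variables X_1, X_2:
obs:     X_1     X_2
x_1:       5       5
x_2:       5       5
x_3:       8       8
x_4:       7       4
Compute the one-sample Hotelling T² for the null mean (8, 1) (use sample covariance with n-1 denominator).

Step 1 — sample mean vector:
  mean(X_1) = (5 + 5 + 8 + 7) / 4 = 25/4 = 6.25
  mean(X_2) = (5 + 5 + 8 + 4) / 4 = 22/4 = 5.5
  x̄ = (6.25, 5.5),  deviation x̄ - mu_0 = (6.25, 5.5) - (8, 1) = (-1.75, 4.5).

Step 2 — sample covariance matrix, S[i,j] = (1/(n-1)) · Σ_k (x_{k,i} - mean_i) · (x_{k,j} - mean_j), divisor n-1 = 3:
  S[X_1,X_1] = ((-1.25)·(-1.25) + (-1.25)·(-1.25) + (1.75)·(1.75) + (0.75)·(0.75)) / 3 = 6.75/3 = 2.25
  S[X_1,X_2] = ((-1.25)·(-0.5) + (-1.25)·(-0.5) + (1.75)·(2.5) + (0.75)·(-1.5)) / 3 = 4.5/3 = 1.5
  S[X_2,X_2] = ((-0.5)·(-0.5) + (-0.5)·(-0.5) + (2.5)·(2.5) + (-1.5)·(-1.5)) / 3 = 9/3 = 3
  S = [[2.25, 1.5],
 [1.5, 3]].

Step 3 — invert S. det(S) = 2.25·3 - (1.5)² = 4.5.
  S^{-1} = (1/det) · [[d, -b], [-b, a]] = [[0.6667, -0.3333],
 [-0.3333, 0.5]].

Step 4 — quadratic form (x̄ - mu_0)^T · S^{-1} · (x̄ - mu_0):
  S^{-1} · (x̄ - mu_0) = (-2.6667, 2.8333),
  (x̄ - mu_0)^T · [...] = (-1.75)·(-2.6667) + (4.5)·(2.8333) = 17.4167.

Step 5 — scale by n: T² = 4 · 17.4167 = 69.6667.

T² ≈ 69.6667


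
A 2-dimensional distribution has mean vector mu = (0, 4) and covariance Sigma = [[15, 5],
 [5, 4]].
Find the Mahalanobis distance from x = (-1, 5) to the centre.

Step 1 — centre the observation: (x - mu) = (-1, 1).

Step 2 — invert Sigma. det(Sigma) = 15·4 - (5)² = 35.
  Sigma^{-1} = (1/det) · [[d, -b], [-b, a]] = [[0.1143, -0.1429],
 [-0.1429, 0.4286]].

Step 3 — form the quadratic (x - mu)^T · Sigma^{-1} · (x - mu):
  Sigma^{-1} · (x - mu) = (-0.2571, 0.5714).
  (x - mu)^T · [Sigma^{-1} · (x - mu)] = (-1)·(-0.2571) + (1)·(0.5714) = 0.8286.

Step 4 — take square root: d = √(0.8286) ≈ 0.9103.

d(x, mu) = √(0.8286) ≈ 0.9103


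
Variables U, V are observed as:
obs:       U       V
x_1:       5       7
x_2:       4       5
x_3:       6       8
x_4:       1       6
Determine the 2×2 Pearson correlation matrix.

Step 1 — column means:
  mean(U) = (5 + 4 + 6 + 1) / 4 = 16/4 = 4
  mean(V) = (7 + 5 + 8 + 6) / 4 = 26/4 = 6.5

Step 2 — sample variances and covariances s[i,j] = (1/(n-1)) · Σ_k (x_{k,i} - mean_i) · (x_{k,j} - mean_j), with n-1 = 3:
  s[U,U] = ((1)·(1) + (0)·(0) + (2)·(2) + (-3)·(-3)) / 3 = 14/3 = 4.6667
  s[U,V] = ((1)·(0.5) + (0)·(-1.5) + (2)·(1.5) + (-3)·(-0.5)) / 3 = 5/3 = 1.6667
  s[V,V] = ((0.5)·(0.5) + (-1.5)·(-1.5) + (1.5)·(1.5) + (-0.5)·(-0.5)) / 3 = 5/3 = 1.6667
  Sample standard deviations s_i = √(s[i,i]):
  s(U) = √(4.6667) = 2.1602
  s(V) = √(1.6667) = 1.291

Step 3 — r_{ij} = s_{ij} / (s_i · s_j):
  r[U,U] = 1 (diagonal).
  r[U,V] = 1.6667 / (2.1602 · 1.291) = 1.6667 / 2.7889 = 0.5976
  r[V,V] = 1 (diagonal).

R is symmetric with unit diagonal. Assembling:

R = [[1, 0.5976],
 [0.5976, 1]]


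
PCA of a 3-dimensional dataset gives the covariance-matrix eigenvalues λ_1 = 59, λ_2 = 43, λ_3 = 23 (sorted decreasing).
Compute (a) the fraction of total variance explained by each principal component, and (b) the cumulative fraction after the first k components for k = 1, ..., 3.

Step 1 — total variance = trace(Sigma) = Σ λ_i = 59 + 43 + 23 = 125.

Step 2 — fraction explained by component i = λ_i / Σ λ:
  PC1: 59/125 = 0.472
  PC2: 43/125 = 0.344
  PC3: 23/125 = 0.184

Step 3 — cumulative fraction after k components = (λ_1 + ... + λ_k) / Σ λ:
  k = 1: 59/125 = 0.472
  k = 2: (59 + 43)/125 = 102/125 = 0.816
  k = 3: (59 + 43 + 23)/125 = 125/125 = 1

Summary (fraction, with percent):

explained: PC1 0.472 (47.2%), PC2 0.344 (34.4%), PC3 0.184 (18.4%);  cumulative: 0.472, 0.816, 1


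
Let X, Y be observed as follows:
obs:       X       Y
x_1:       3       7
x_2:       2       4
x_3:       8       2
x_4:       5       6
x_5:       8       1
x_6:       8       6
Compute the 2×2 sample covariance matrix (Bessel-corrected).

Step 1 — column means:
  mean(X) = (3 + 2 + 8 + 5 + 8 + 8) / 6 = 34/6 = 5.6667
  mean(Y) = (7 + 4 + 2 + 6 + 1 + 6) / 6 = 26/6 = 4.3333

Step 2 — sample covariance S[i,j] = (1/(n-1)) · Σ_k (x_{k,i} - mean_i) · (x_{k,j} - mean_j), with n-1 = 5.
  S[X,X] = ((-2.6667)·(-2.6667) + (-3.6667)·(-3.6667) + (2.3333)·(2.3333) + (-0.6667)·(-0.6667) + (2.3333)·(2.3333) + (2.3333)·(2.3333)) / 5 = 37.3333/5 = 7.4667
  S[X,Y] = ((-2.6667)·(2.6667) + (-3.6667)·(-0.3333) + (2.3333)·(-2.3333) + (-0.6667)·(1.6667) + (2.3333)·(-3.3333) + (2.3333)·(1.6667)) / 5 = -16.3333/5 = -3.2667
  S[Y,Y] = ((2.6667)·(2.6667) + (-0.3333)·(-0.3333) + (-2.3333)·(-2.3333) + (1.6667)·(1.6667) + (-3.3333)·(-3.3333) + (1.6667)·(1.6667)) / 5 = 29.3333/5 = 5.8667

S is symmetric (S[j,i] = S[i,j]). Assembling:

S = [[7.4667, -3.2667],
 [-3.2667, 5.8667]]


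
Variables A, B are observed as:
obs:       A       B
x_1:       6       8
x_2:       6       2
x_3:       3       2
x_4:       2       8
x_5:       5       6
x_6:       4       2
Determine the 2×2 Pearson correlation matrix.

Step 1 — column means:
  mean(A) = (6 + 6 + 3 + 2 + 5 + 4) / 6 = 26/6 = 4.3333
  mean(B) = (8 + 2 + 2 + 8 + 6 + 2) / 6 = 28/6 = 4.6667

Step 2 — sample variances and covariances s[i,j] = (1/(n-1)) · Σ_k (x_{k,i} - mean_i) · (x_{k,j} - mean_j), with n-1 = 5:
  s[A,A] = ((1.6667)·(1.6667) + (1.6667)·(1.6667) + (-1.3333)·(-1.3333) + (-2.3333)·(-2.3333) + (0.6667)·(0.6667) + (-0.3333)·(-0.3333)) / 5 = 13.3333/5 = 2.6667
  s[A,B] = ((1.6667)·(3.3333) + (1.6667)·(-2.6667) + (-1.3333)·(-2.6667) + (-2.3333)·(3.3333) + (0.6667)·(1.3333) + (-0.3333)·(-2.6667)) / 5 = -1.3333/5 = -0.2667
  s[B,B] = ((3.3333)·(3.3333) + (-2.6667)·(-2.6667) + (-2.6667)·(-2.6667) + (3.3333)·(3.3333) + (1.3333)·(1.3333) + (-2.6667)·(-2.6667)) / 5 = 45.3333/5 = 9.0667
  Sample standard deviations s_i = √(s[i,i]):
  s(A) = √(2.6667) = 1.633
  s(B) = √(9.0667) = 3.0111

Step 3 — r_{ij} = s_{ij} / (s_i · s_j):
  r[A,A] = 1 (diagonal).
  r[A,B] = -0.2667 / (1.633 · 3.0111) = -0.2667 / 4.9171 = -0.0542
  r[B,B] = 1 (diagonal).

R is symmetric with unit diagonal. Assembling:

R = [[1, -0.0542],
 [-0.0542, 1]]


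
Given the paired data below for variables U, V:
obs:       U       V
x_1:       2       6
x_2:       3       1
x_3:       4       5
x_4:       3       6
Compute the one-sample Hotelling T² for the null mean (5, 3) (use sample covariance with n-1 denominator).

Step 1 — sample mean vector:
  mean(U) = (2 + 3 + 4 + 3) / 4 = 12/4 = 3
  mean(V) = (6 + 1 + 5 + 6) / 4 = 18/4 = 4.5
  x̄ = (3, 4.5),  deviation x̄ - mu_0 = (3, 4.5) - (5, 3) = (-2, 1.5).

Step 2 — sample covariance matrix, S[i,j] = (1/(n-1)) · Σ_k (x_{k,i} - mean_i) · (x_{k,j} - mean_j), divisor n-1 = 3:
  S[U,U] = ((-1)·(-1) + (0)·(0) + (1)·(1) + (0)·(0)) / 3 = 2/3 = 0.6667
  S[U,V] = ((-1)·(1.5) + (0)·(-3.5) + (1)·(0.5) + (0)·(1.5)) / 3 = -1/3 = -0.3333
  S[V,V] = ((1.5)·(1.5) + (-3.5)·(-3.5) + (0.5)·(0.5) + (1.5)·(1.5)) / 3 = 17/3 = 5.6667
  S = [[0.6667, -0.3333],
 [-0.3333, 5.6667]].

Step 3 — invert S. det(S) = 0.6667·5.6667 - (-0.3333)² = 3.6667.
  S^{-1} = (1/det) · [[d, -b], [-b, a]] = [[1.5455, 0.0909],
 [0.0909, 0.1818]].

Step 4 — quadratic form (x̄ - mu_0)^T · S^{-1} · (x̄ - mu_0):
  S^{-1} · (x̄ - mu_0) = (-2.9545, 0.0909),
  (x̄ - mu_0)^T · [...] = (-2)·(-2.9545) + (1.5)·(0.0909) = 6.0455.

Step 5 — scale by n: T² = 4 · 6.0455 = 24.1818.

T² ≈ 24.1818


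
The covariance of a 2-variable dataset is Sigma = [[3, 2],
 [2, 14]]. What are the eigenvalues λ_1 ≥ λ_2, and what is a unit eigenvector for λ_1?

Step 1 — characteristic polynomial of 2×2 Sigma:
  det(Sigma - λI) = λ² - trace · λ + det = 0.
  trace = 3 + 14 = 17, det = 3·14 - (2)² = 38.
Step 2 — discriminant:
  Δ = trace² - 4·det = 289 - 152 = 137.
Step 3 — eigenvalues:
  λ = (trace ± √Δ)/2 = (17 ± 11.7047)/2,
  λ_1 = 14.3523,  λ_2 = 2.6477.

Step 4 — unit eigenvector for λ_1: solve (Sigma - λ_1 I)v = 0. First row:
  (3 - 14.3523)·v_x + (2)·v_y = 0, i.e. (-11.3523)·v_x + (2)·v_y = 0,
  so v ∝ (b, λ_1 - a) = (2, 11.3523) = u.
  ||u|| = √((2)² + (11.3523)²) = √(132.8758) ≈ 11.5272,
  v_1 = u/||u|| ≈ (0.1735, 0.9848) (||v_1|| = 1).

λ_1 = 14.3523,  λ_2 = 2.6477;  v_1 ≈ (0.1735, 0.9848)


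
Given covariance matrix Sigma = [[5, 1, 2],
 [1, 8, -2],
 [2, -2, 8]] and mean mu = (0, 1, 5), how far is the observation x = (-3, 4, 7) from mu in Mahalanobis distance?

Step 1 — centre the observation: (x - mu) = (-3, 3, 2).

Step 2 — invert Sigma (cofactor / det for 3×3, or solve directly):
  Sigma^{-1} = [[0.2381, -0.0476, -0.0714],
 [-0.0476, 0.1429, 0.0476],
 [-0.0714, 0.0476, 0.1548]].

Step 3 — form the quadratic (x - mu)^T · Sigma^{-1} · (x - mu):
  Sigma^{-1} · (x - mu) = (-1, 0.6667, 0.6667).
  (x - mu)^T · [Sigma^{-1} · (x - mu)] = (-3)·(-1) + (3)·(0.6667) + (2)·(0.6667) = 6.3333.

Step 4 — take square root: d = √(6.3333) ≈ 2.5166.

d(x, mu) = √(6.3333) ≈ 2.5166


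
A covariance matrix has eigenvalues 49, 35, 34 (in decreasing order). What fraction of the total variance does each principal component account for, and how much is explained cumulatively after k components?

Step 1 — total variance = trace(Sigma) = Σ λ_i = 49 + 35 + 34 = 118.

Step 2 — fraction explained by component i = λ_i / Σ λ:
  PC1: 49/118 = 0.4153
  PC2: 35/118 = 0.2966
  PC3: 34/118 = 0.2881

Step 3 — cumulative fraction after k components = (λ_1 + ... + λ_k) / Σ λ:
  k = 1: 49/118 = 0.4153
  k = 2: (49 + 35)/118 = 84/118 = 0.7119
  k = 3: (49 + 35 + 34)/118 = 118/118 = 1

Summary (fraction, with percent):

explained: PC1 0.4153 (41.53%), PC2 0.2966 (29.66%), PC3 0.2881 (28.81%);  cumulative: 0.4153, 0.7119, 1


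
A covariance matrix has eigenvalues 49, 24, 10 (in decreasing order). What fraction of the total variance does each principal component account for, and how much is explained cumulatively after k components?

Step 1 — total variance = trace(Sigma) = Σ λ_i = 49 + 24 + 10 = 83.

Step 2 — fraction explained by component i = λ_i / Σ λ:
  PC1: 49/83 = 0.5904
  PC2: 24/83 = 0.2892
  PC3: 10/83 = 0.1205

Step 3 — cumulative fraction after k components = (λ_1 + ... + λ_k) / Σ λ:
  k = 1: 49/83 = 0.5904
  k = 2: (49 + 24)/83 = 73/83 = 0.8795
  k = 3: (49 + 24 + 10)/83 = 83/83 = 1

Summary (fraction, with percent):

explained: PC1 0.5904 (59.04%), PC2 0.2892 (28.92%), PC3 0.1205 (12.05%);  cumulative: 0.5904, 0.8795, 1


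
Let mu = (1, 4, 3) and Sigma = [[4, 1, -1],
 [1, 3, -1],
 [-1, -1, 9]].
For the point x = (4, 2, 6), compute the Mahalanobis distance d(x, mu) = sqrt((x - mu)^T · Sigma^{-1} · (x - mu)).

Step 1 — centre the observation: (x - mu) = (3, -2, 3).

Step 2 — invert Sigma (cofactor / det for 3×3, or solve directly):
  Sigma^{-1} = [[0.2766, -0.0851, 0.0213],
 [-0.0851, 0.3723, 0.0319],
 [0.0213, 0.0319, 0.117]].

Step 3 — form the quadratic (x - mu)^T · Sigma^{-1} · (x - mu):
  Sigma^{-1} · (x - mu) = (1.0638, -0.9043, 0.3511).
  (x - mu)^T · [Sigma^{-1} · (x - mu)] = (3)·(1.0638) + (-2)·(-0.9043) + (3)·(0.3511) = 6.0532.

Step 4 — take square root: d = √(6.0532) ≈ 2.4603.

d(x, mu) = √(6.0532) ≈ 2.4603


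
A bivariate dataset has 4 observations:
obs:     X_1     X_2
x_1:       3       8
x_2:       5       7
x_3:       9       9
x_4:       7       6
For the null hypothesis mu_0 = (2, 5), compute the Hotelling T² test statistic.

Step 1 — sample mean vector:
  mean(X_1) = (3 + 5 + 9 + 7) / 4 = 24/4 = 6
  mean(X_2) = (8 + 7 + 9 + 6) / 4 = 30/4 = 7.5
  x̄ = (6, 7.5),  deviation x̄ - mu_0 = (6, 7.5) - (2, 5) = (4, 2.5).

Step 2 — sample covariance matrix, S[i,j] = (1/(n-1)) · Σ_k (x_{k,i} - mean_i) · (x_{k,j} - mean_j), divisor n-1 = 3:
  S[X_1,X_1] = ((-3)·(-3) + (-1)·(-1) + (3)·(3) + (1)·(1)) / 3 = 20/3 = 6.6667
  S[X_1,X_2] = ((-3)·(0.5) + (-1)·(-0.5) + (3)·(1.5) + (1)·(-1.5)) / 3 = 2/3 = 0.6667
  S[X_2,X_2] = ((0.5)·(0.5) + (-0.5)·(-0.5) + (1.5)·(1.5) + (-1.5)·(-1.5)) / 3 = 5/3 = 1.6667
  S = [[6.6667, 0.6667],
 [0.6667, 1.6667]].

Step 3 — invert S. det(S) = 6.6667·1.6667 - (0.6667)² = 10.6667.
  S^{-1} = (1/det) · [[d, -b], [-b, a]] = [[0.1563, -0.0625],
 [-0.0625, 0.625]].

Step 4 — quadratic form (x̄ - mu_0)^T · S^{-1} · (x̄ - mu_0):
  S^{-1} · (x̄ - mu_0) = (0.4688, 1.3125),
  (x̄ - mu_0)^T · [...] = (4)·(0.4688) + (2.5)·(1.3125) = 5.1562.

Step 5 — scale by n: T² = 4 · 5.1562 = 20.625.

T² ≈ 20.625


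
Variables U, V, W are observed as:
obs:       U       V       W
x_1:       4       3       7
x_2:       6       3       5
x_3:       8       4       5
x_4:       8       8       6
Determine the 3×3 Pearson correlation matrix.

Step 1 — column means:
  mean(U) = (4 + 6 + 8 + 8) / 4 = 26/4 = 6.5
  mean(V) = (3 + 3 + 4 + 8) / 4 = 18/4 = 4.5
  mean(W) = (7 + 5 + 5 + 6) / 4 = 23/4 = 5.75

Step 2 — sample variances and covariances s[i,j] = (1/(n-1)) · Σ_k (x_{k,i} - mean_i) · (x_{k,j} - mean_j), with n-1 = 3:
  s[U,U] = ((-2.5)·(-2.5) + (-0.5)·(-0.5) + (1.5)·(1.5) + (1.5)·(1.5)) / 3 = 11/3 = 3.6667
  s[U,V] = ((-2.5)·(-1.5) + (-0.5)·(-1.5) + (1.5)·(-0.5) + (1.5)·(3.5)) / 3 = 9/3 = 3
  s[U,W] = ((-2.5)·(1.25) + (-0.5)·(-0.75) + (1.5)·(-0.75) + (1.5)·(0.25)) / 3 = -3.5/3 = -1.1667
  s[V,V] = ((-1.5)·(-1.5) + (-1.5)·(-1.5) + (-0.5)·(-0.5) + (3.5)·(3.5)) / 3 = 17/3 = 5.6667
  s[V,W] = ((-1.5)·(1.25) + (-1.5)·(-0.75) + (-0.5)·(-0.75) + (3.5)·(0.25)) / 3 = 0.5/3 = 0.1667
  s[W,W] = ((1.25)·(1.25) + (-0.75)·(-0.75) + (-0.75)·(-0.75) + (0.25)·(0.25)) / 3 = 2.75/3 = 0.9167
  Sample standard deviations s_i = √(s[i,i]):
  s(U) = √(3.6667) = 1.9149
  s(V) = √(5.6667) = 2.3805
  s(W) = √(0.9167) = 0.9574

Step 3 — r_{ij} = s_{ij} / (s_i · s_j):
  r[U,U] = 1 (diagonal).
  r[U,V] = 3 / (1.9149 · 2.3805) = 3 / 4.5583 = 0.6581
  r[U,W] = -1.1667 / (1.9149 · 0.9574) = -1.1667 / 1.8333 = -0.6364
  r[V,V] = 1 (diagonal).
  r[V,W] = 0.1667 / (2.3805 · 0.9574) = 0.1667 / 2.2791 = 0.0731
  r[W,W] = 1 (diagonal).

R is symmetric with unit diagonal. Assembling:

R = [[1, 0.6581, -0.6364],
 [0.6581, 1, 0.0731],
 [-0.6364, 0.0731, 1]]


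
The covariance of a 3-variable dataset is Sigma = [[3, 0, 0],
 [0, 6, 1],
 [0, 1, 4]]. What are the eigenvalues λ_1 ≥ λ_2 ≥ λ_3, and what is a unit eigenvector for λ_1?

Step 1 — characteristic polynomial p(λ) = det(λI - Sigma) = λ³ - tr·λ² + c_1·λ - det, where tr = trace, c_1 = sum of the principal 2×2 minors, det = det(Sigma):
  tr = 3 + 6 + 4 = 13,
  c_1 = (3·6 - (0)²) + (3·4 - (0)²) + (6·4 - (1)²) = 18 + 12 + 23 = 53,
  det = 3·(6·4 - (1)²) - (0)·((0)·4 - (1)·(0)) + (0)·((0)·(1) - 6·(0)) = 3·(23) - (0)·(0) + (0)·(0) = 69.
  So p(λ) = λ³ - 13λ² + 53λ - 69.
Step 2 — look for an integer root (rational root theorem: any rational root is an integer divisor of 69). Testing λ = 3:
  p(3) = 27 - 117 + 159 - 69 = 0  ✓
  Dividing out (λ - 3): p(λ) = (λ - 3)(λ² - 10λ + 23).
Step 3 — remaining eigenvalues from the quadratic λ² - 10λ + 23 = 0:
  Δ = 10² - 4·23 = 100 - 92 = 8,  λ = (10 ± √8)/2 = (10 ± 2.8284)/2 ≈ 6.4142 or 3.5858.
  Sorted: λ_1 = 6.4142,  λ_2 = 3.5858,  λ_3 = 3  (check: sum = 13 = tr ✓).

Step 4 — unit eigenvector for λ_1 ≈ 6.4142: v spans the null space of (Sigma - λ_1 I), whose rows are
  r_1 = (-3.4142, 0, 0),  r_2 = (0, -0.4142, 1),  r_3 = (0, 1, -2.4142).
  v is orthogonal to every row, so take v ∝ r_1 × r_2 = ((0)·(1) - (0)·(-0.4142), (0)·(0) - (-3.4142)·(1), (-3.4142)·(-0.4142) - (0)·(0)) ≈ (0, 3.4142, 1.4142).
  Let u = (0, 3.4142, 1.4142).
  ||u|| = √((0)² + (3.4142)² + (1.4142)²) = √(13.6569) ≈ 3.6955,  v_1 = u/||u|| ≈ (0, 0.9239, 0.3827) (||v_1|| = 1).

λ_1 = 6.4142,  λ_2 = 3.5858,  λ_3 = 3;  v_1 ≈ (0, 0.9239, 0.3827)


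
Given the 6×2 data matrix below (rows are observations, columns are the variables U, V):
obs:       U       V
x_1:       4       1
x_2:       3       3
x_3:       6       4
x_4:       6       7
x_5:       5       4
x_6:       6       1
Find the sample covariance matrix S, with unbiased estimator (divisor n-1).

Step 1 — column means:
  mean(U) = (4 + 3 + 6 + 6 + 5 + 6) / 6 = 30/6 = 5
  mean(V) = (1 + 3 + 4 + 7 + 4 + 1) / 6 = 20/6 = 3.3333

Step 2 — sample covariance S[i,j] = (1/(n-1)) · Σ_k (x_{k,i} - mean_i) · (x_{k,j} - mean_j), with n-1 = 5.
  S[U,U] = ((-1)·(-1) + (-2)·(-2) + (1)·(1) + (1)·(1) + (0)·(0) + (1)·(1)) / 5 = 8/5 = 1.6
  S[U,V] = ((-1)·(-2.3333) + (-2)·(-0.3333) + (1)·(0.6667) + (1)·(3.6667) + (0)·(0.6667) + (1)·(-2.3333)) / 5 = 5/5 = 1
  S[V,V] = ((-2.3333)·(-2.3333) + (-0.3333)·(-0.3333) + (0.6667)·(0.6667) + (3.6667)·(3.6667) + (0.6667)·(0.6667) + (-2.3333)·(-2.3333)) / 5 = 25.3333/5 = 5.0667

S is symmetric (S[j,i] = S[i,j]). Assembling:

S = [[1.6, 1],
 [1, 5.0667]]


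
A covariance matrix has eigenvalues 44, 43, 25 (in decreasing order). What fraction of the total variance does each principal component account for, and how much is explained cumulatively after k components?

Step 1 — total variance = trace(Sigma) = Σ λ_i = 44 + 43 + 25 = 112.

Step 2 — fraction explained by component i = λ_i / Σ λ:
  PC1: 44/112 = 0.3929
  PC2: 43/112 = 0.3839
  PC3: 25/112 = 0.2232

Step 3 — cumulative fraction after k components = (λ_1 + ... + λ_k) / Σ λ:
  k = 1: 44/112 = 0.3929
  k = 2: (44 + 43)/112 = 87/112 = 0.7768
  k = 3: (44 + 43 + 25)/112 = 112/112 = 1

Summary (fraction, with percent):

explained: PC1 0.3929 (39.29%), PC2 0.3839 (38.39%), PC3 0.2232 (22.32%);  cumulative: 0.3929, 0.7768, 1


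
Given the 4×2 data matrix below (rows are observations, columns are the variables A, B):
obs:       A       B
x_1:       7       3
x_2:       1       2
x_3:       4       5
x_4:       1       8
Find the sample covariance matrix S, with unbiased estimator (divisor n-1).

Step 1 — column means:
  mean(A) = (7 + 1 + 4 + 1) / 4 = 13/4 = 3.25
  mean(B) = (3 + 2 + 5 + 8) / 4 = 18/4 = 4.5

Step 2 — sample covariance S[i,j] = (1/(n-1)) · Σ_k (x_{k,i} - mean_i) · (x_{k,j} - mean_j), with n-1 = 3.
  S[A,A] = ((3.75)·(3.75) + (-2.25)·(-2.25) + (0.75)·(0.75) + (-2.25)·(-2.25)) / 3 = 24.75/3 = 8.25
  S[A,B] = ((3.75)·(-1.5) + (-2.25)·(-2.5) + (0.75)·(0.5) + (-2.25)·(3.5)) / 3 = -7.5/3 = -2.5
  S[B,B] = ((-1.5)·(-1.5) + (-2.5)·(-2.5) + (0.5)·(0.5) + (3.5)·(3.5)) / 3 = 21/3 = 7

S is symmetric (S[j,i] = S[i,j]). Assembling:

S = [[8.25, -2.5],
 [-2.5, 7]]


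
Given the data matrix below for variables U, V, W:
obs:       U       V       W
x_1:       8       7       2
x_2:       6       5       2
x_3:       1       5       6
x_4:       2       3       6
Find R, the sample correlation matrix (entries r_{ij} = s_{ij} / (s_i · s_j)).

Step 1 — column means:
  mean(U) = (8 + 6 + 1 + 2) / 4 = 17/4 = 4.25
  mean(V) = (7 + 5 + 5 + 3) / 4 = 20/4 = 5
  mean(W) = (2 + 2 + 6 + 6) / 4 = 16/4 = 4

Step 2 — sample variances and covariances s[i,j] = (1/(n-1)) · Σ_k (x_{k,i} - mean_i) · (x_{k,j} - mean_j), with n-1 = 3:
  s[U,U] = ((3.75)·(3.75) + (1.75)·(1.75) + (-3.25)·(-3.25) + (-2.25)·(-2.25)) / 3 = 32.75/3 = 10.9167
  s[U,V] = ((3.75)·(2) + (1.75)·(0) + (-3.25)·(0) + (-2.25)·(-2)) / 3 = 12/3 = 4
  s[U,W] = ((3.75)·(-2) + (1.75)·(-2) + (-3.25)·(2) + (-2.25)·(2)) / 3 = -22/3 = -7.3333
  s[V,V] = ((2)·(2) + (0)·(0) + (0)·(0) + (-2)·(-2)) / 3 = 8/3 = 2.6667
  s[V,W] = ((2)·(-2) + (0)·(-2) + (0)·(2) + (-2)·(2)) / 3 = -8/3 = -2.6667
  s[W,W] = ((-2)·(-2) + (-2)·(-2) + (2)·(2) + (2)·(2)) / 3 = 16/3 = 5.3333
  Sample standard deviations s_i = √(s[i,i]):
  s(U) = √(10.9167) = 3.304
  s(V) = √(2.6667) = 1.633
  s(W) = √(5.3333) = 2.3094

Step 3 — r_{ij} = s_{ij} / (s_i · s_j):
  r[U,U] = 1 (diagonal).
  r[U,V] = 4 / (3.304 · 1.633) = 4 / 5.3955 = 0.7414
  r[U,W] = -7.3333 / (3.304 · 2.3094) = -7.3333 / 7.6303 = -0.9611
  r[V,V] = 1 (diagonal).
  r[V,W] = -2.6667 / (1.633 · 2.3094) = -2.6667 / 3.7712 = -0.7071
  r[W,W] = 1 (diagonal).

R is symmetric with unit diagonal. Assembling:

R = [[1, 0.7414, -0.9611],
 [0.7414, 1, -0.7071],
 [-0.9611, -0.7071, 1]]


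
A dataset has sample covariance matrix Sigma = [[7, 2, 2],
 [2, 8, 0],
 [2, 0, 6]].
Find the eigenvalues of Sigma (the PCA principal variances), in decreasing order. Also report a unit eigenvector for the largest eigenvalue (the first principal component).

Step 1 — characteristic polynomial p(λ) = det(λI - Sigma) = λ³ - tr·λ² + c_1·λ - det, where tr = trace, c_1 = sum of the principal 2×2 minors, det = det(Sigma):
  tr = 7 + 8 + 6 = 21,
  c_1 = (7·8 - (2)²) + (7·6 - (2)²) + (8·6 - (0)²) = 52 + 38 + 48 = 138,
  det = 7·(8·6 - (0)²) - (2)·((2)·6 - (0)·(2)) + (2)·((2)·(0) - 8·(2)) = 7·(48) - (2)·(12) + (2)·(-16) = 280.
  So p(λ) = λ³ - 21λ² + 138λ - 280.
Step 2 — look for an integer root (rational root theorem: any rational root is an integer divisor of 280). Testing λ = 4:
  p(4) = 64 - 336 + 552 - 280 = 0  ✓
  Dividing out (λ - 4): p(λ) = (λ - 4)(λ² - 17λ + 70).
Step 3 — remaining eigenvalues from the quadratic λ² - 17λ + 70 = 0:
  Δ = 17² - 4·70 = 289 - 280 = 9,  λ = (17 ± √9)/2 = (17 ± 3)/2 = 10 or 7.
  Sorted: λ_1 = 10,  λ_2 = 7,  λ_3 = 4  (check: sum = 21 = tr ✓).

Step 4 — unit eigenvector for λ_1 = 10: v spans the null space of (Sigma - λ_1 I), whose rows are
  r_1 = (-3, 2, 2),  r_2 = (2, -2, 0),  r_3 = (2, 0, -4).
  v is orthogonal to every row, so take v ∝ r_1 × r_2 = ((2)·(0) - (2)·(-2), (2)·(2) - (-3)·(0), (-3)·(-2) - (2)·(2)) = (4, 4, 2).
  Rescale (divide by 2): u = (2, 2, 1).
  ||u|| = √((2)² + (2)² + (1)²) = √(9) = 3,  v_1 = u/||u|| ≈ (0.6667, 0.6667, 0.3333) (||v_1|| = 1).

λ_1 = 10,  λ_2 = 7,  λ_3 = 4;  v_1 ≈ (0.6667, 0.6667, 0.3333)


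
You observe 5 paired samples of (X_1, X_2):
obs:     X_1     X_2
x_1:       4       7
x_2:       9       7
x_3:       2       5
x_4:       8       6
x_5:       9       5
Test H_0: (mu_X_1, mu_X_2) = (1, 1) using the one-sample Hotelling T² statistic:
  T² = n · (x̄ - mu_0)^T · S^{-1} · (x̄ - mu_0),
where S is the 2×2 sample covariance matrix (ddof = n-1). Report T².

Step 1 — sample mean vector:
  mean(X_1) = (4 + 9 + 2 + 8 + 9) / 5 = 32/5 = 6.4
  mean(X_2) = (7 + 7 + 5 + 6 + 5) / 5 = 30/5 = 6
  x̄ = (6.4, 6),  deviation x̄ - mu_0 = (6.4, 6) - (1, 1) = (5.4, 5).

Step 2 — sample covariance matrix, S[i,j] = (1/(n-1)) · Σ_k (x_{k,i} - mean_i) · (x_{k,j} - mean_j), divisor n-1 = 4:
  S[X_1,X_1] = ((-2.4)·(-2.4) + (2.6)·(2.6) + (-4.4)·(-4.4) + (1.6)·(1.6) + (2.6)·(2.6)) / 4 = 41.2/4 = 10.3
  S[X_1,X_2] = ((-2.4)·(1) + (2.6)·(1) + (-4.4)·(-1) + (1.6)·(0) + (2.6)·(-1)) / 4 = 2/4 = 0.5
  S[X_2,X_2] = ((1)·(1) + (1)·(1) + (-1)·(-1) + (0)·(0) + (-1)·(-1)) / 4 = 4/4 = 1
  S = [[10.3, 0.5],
 [0.5, 1]].

Step 3 — invert S. det(S) = 10.3·1 - (0.5)² = 10.05.
  S^{-1} = (1/det) · [[d, -b], [-b, a]] = [[0.0995, -0.0498],
 [-0.0498, 1.0249]].

Step 4 — quadratic form (x̄ - mu_0)^T · S^{-1} · (x̄ - mu_0):
  S^{-1} · (x̄ - mu_0) = (0.2886, 4.8557),
  (x̄ - mu_0)^T · [...] = (5.4)·(0.2886) + (5)·(4.8557) = 25.8368.

Step 5 — scale by n: T² = 5 · 25.8368 = 129.1841.

T² ≈ 129.1841


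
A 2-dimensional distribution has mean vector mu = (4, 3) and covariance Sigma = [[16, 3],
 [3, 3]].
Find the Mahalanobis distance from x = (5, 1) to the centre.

Step 1 — centre the observation: (x - mu) = (1, -2).

Step 2 — invert Sigma. det(Sigma) = 16·3 - (3)² = 39.
  Sigma^{-1} = (1/det) · [[d, -b], [-b, a]] = [[0.0769, -0.0769],
 [-0.0769, 0.4103]].

Step 3 — form the quadratic (x - mu)^T · Sigma^{-1} · (x - mu):
  Sigma^{-1} · (x - mu) = (0.2308, -0.8974).
  (x - mu)^T · [Sigma^{-1} · (x - mu)] = (1)·(0.2308) + (-2)·(-0.8974) = 2.0256.

Step 4 — take square root: d = √(2.0256) ≈ 1.4233.

d(x, mu) = √(2.0256) ≈ 1.4233
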